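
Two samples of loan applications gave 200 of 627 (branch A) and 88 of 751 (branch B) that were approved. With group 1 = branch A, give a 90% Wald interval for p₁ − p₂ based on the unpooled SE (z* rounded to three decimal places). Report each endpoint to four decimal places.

p̂₁ = 200/627 = 0.31898, p̂₂ = 88/751 = 0.11718; p̂₁ − p̂₂ = 0.20180.
Unpooled SE = √(p̂₁(1−p̂₁)/n₁ + p̂₂(1−p̂₂)/n₂) = √(0.000346462 + 0.000137745) = 0.022005.
z* = 1.645 at the 90% level. Margin of error = 0.03620.
CI: 0.20180 ± 0.03620 = (0.1656, 0.2380).

(0.1656, 0.2380)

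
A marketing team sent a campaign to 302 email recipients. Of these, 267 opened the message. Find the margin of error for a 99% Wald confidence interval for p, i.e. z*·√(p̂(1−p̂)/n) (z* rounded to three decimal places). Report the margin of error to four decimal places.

ME = 0.0474

The sample proportion is 267/302 = 0.88411.
SE(p̂) = √(0.88411·0.11589/302) = 0.018420.
For 99% confidence, z* = 2.576.
So ME = 0.0474.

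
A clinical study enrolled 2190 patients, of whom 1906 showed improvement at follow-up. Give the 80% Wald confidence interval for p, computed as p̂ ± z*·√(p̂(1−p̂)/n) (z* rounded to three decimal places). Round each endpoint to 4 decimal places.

(0.8611, 0.8795)

The sample proportion is 1906/2190 = 0.87032.
Standard error of p̂: √(0.112863/2190) = √0.000051536 = 0.007179.
For 80% confidence, z* = 1.282.
Margin of error: 1.282 × 0.007179 = 0.00920.
So the interval runs from 0.8611 to 0.8795.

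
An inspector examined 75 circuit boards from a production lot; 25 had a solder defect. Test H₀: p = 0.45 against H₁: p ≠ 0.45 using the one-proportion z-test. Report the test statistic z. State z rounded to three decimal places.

z = -2.031

The sample proportion is 25/75 = 0.33333.
Null standard error: √(0.45·0.55/75) = √0.003300000 = 0.057446.
z = (0.33333 − 0.45)/0.057446 = -0.11667/0.057446 = -2.031.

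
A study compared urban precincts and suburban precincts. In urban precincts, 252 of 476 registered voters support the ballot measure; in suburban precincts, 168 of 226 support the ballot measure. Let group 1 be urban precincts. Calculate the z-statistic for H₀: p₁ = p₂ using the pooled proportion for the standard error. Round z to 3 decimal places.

p̂₁ = 252/476 = 0.52941, p̂₂ = 168/226 = 0.74336.
Pooling: p̂ = 420/702 = 0.59829.
SE = √[p̂(1−p̂)(1/n₁+1/n₂)] = √[0.59829·0.40171·(1/476+1/226)] ≈ 0.039603.
z = -0.21395/0.039603 = -5.402.

z = -5.402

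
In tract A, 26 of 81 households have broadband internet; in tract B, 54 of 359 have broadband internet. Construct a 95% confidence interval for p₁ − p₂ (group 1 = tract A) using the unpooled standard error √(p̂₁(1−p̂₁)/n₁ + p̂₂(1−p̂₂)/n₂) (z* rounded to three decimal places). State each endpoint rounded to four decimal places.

(0.0624, 0.2788)

p̂₁ = 26/81 = 0.32099, p̂₂ = 54/359 = 0.15042; p̂₁ − p̂₂ = 0.17057.
SE = √(0.002690797 + 0.000355967) = √0.003046764 = 0.055198.
For 95% confidence, z* = 1.960. Margin of error = 0.10819.
So the interval runs from 0.0624 to 0.2788.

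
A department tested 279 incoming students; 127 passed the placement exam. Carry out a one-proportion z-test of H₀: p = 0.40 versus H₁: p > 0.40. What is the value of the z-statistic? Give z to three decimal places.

z = 1.882

Sample proportion p̂ = 127/279 = 0.45520.
Null standard error: √(0.40·0.60/279) = √0.000860215 = 0.029329.
z = (p̂ − p₀)/SE = (0.45520 − 0.40)/0.029329 = 1.882.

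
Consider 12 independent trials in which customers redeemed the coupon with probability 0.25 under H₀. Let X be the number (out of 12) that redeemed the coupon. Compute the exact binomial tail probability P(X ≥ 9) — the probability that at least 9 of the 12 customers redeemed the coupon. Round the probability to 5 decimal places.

X ~ Binomial(n=12, p=0.25).
P(X ≥ 9) = C(12,9)·0.25^9·0.75^3 + C(12,10)·0.25^10·0.75^2 + C(12,11)·0.25^11·0.75^1 + C(12,12)·0.25^12·0.75^0.
= 0.000354 + 0.000035 + 0.000002 + 0.000000 = 0.00039.

P = 0.00039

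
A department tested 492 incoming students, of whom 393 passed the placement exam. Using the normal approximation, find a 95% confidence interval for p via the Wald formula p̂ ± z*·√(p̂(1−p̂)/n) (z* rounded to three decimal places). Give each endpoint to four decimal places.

(0.7634, 0.8342)

With x = 393 successes in n = 492, p̂ = 0.79878.
SE = √(p̂(1−p̂)/n) = √(0.160730/492) = 0.018074.
The 95% critical value is z* = 1.960.
Margin of error: 1.960 × 0.018074 = 0.03543.
CI: 0.79878 ± 0.03543 = (0.7634, 0.8342).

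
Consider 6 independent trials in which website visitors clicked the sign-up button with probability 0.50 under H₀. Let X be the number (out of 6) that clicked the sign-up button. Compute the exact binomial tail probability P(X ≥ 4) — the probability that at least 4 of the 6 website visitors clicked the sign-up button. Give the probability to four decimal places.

X ~ Binomial(n=6, p=0.50).
P(X ≥ 4) = C(6,4)·0.50^4·0.50^2 + C(6,5)·0.50^5·0.50^1 + C(6,6)·0.50^6·0.50^0.
= 0.234375 + 0.093750 + 0.015625 = 0.3438.

P = 0.3438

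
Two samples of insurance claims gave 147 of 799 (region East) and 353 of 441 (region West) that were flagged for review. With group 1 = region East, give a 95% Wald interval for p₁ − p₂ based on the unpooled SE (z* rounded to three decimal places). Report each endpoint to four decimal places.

(-0.6624, -0.5705)

p̂₁ = 0.18398, p̂₂ = 0.80045, so the observed difference is -0.61647.
Unpooled SE = √(p̂₁(1−p̂₁)/n₁ + p̂₂(1−p̂₂)/n₂) = √(0.000187899 + 0.000362194) = 0.023454.
The 95% critical value is z* = 1.960. Margin = 1.960·0.023454 = 0.04597.
CI: -0.61647 ± 0.04597 = (-0.6624, -0.5705).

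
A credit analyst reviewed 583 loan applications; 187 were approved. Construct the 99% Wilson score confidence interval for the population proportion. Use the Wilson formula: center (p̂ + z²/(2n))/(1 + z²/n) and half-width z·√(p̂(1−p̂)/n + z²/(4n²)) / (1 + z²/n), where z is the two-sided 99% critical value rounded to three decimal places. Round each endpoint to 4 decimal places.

(0.2732, 0.3723)

Here p̂ = 187/583 = 0.32075 and z = 2.576 (z² = 6.635776).
1 + z²/n = 1.011382.
Adjusted center: (0.32075 + z²/(2n))/1.011382 = 0.32277.
Radicand: p̂(1−p̂)/n + z²/(4n²) = 0.000373707 + 0.000004881 = 0.000378588.
Half-width = z·√(radicand)/denom = 2.576·0.019457/1.011382 = 0.04956.
So the interval runs from 0.2732 to 0.3723.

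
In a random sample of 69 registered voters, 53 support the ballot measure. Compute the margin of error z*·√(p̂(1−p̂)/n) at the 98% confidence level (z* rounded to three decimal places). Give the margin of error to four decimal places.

ME = 0.1182

With x = 53 successes in n = 69, p̂ = 0.76812.
SE(p̂) = √(0.76812·0.23188/69) = 0.050807.
The 98% critical value is z* = 2.326.
ME = 2.326·0.050807 = 0.1182.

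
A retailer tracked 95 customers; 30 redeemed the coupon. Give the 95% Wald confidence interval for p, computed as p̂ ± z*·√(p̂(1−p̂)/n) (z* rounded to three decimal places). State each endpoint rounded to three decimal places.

(0.222, 0.409)

The sample proportion is 30/95 = 0.31579.
SE = √(p̂(1−p̂)/n) = √(0.216066/95) = 0.047691.
z* = 1.960 at the 95% level.
Margin = 1.960·0.047691 = 0.09347.
Interval: 0.31579 ± 0.09347 → (0.222, 0.409).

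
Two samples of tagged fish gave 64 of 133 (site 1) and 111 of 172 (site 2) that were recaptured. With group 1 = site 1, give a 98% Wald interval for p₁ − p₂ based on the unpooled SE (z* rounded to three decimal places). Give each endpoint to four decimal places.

(-0.2959, -0.0324)

p̂₁ = 64/133 = 0.48120, p̂₂ = 111/172 = 0.64535; p̂₁ − p̂₂ = -0.16415.
Unpooled SE = √(p̂₁(1−p̂₁)/n₁ + p̂₂(1−p̂₂)/n₂) = √(0.001877043 + 0.001330661) = 0.056637.
For 98% confidence, z* = 2.326. Margin = 2.326·0.056637 = 0.13174.
Interval: -0.16415 ± 0.13174 → (-0.2959, -0.0324).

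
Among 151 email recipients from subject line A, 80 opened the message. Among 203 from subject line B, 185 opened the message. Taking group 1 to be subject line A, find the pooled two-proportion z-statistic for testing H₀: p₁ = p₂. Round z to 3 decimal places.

Sample proportions: p̂₁ = 80/151 = 0.52980 and p̂₂ = 185/203 = 0.91133.
Pooled p̂ = (80+185)/(151+203) = 265/354 = 0.74859.
SE = √[p̂(1−p̂)(1/n₁+1/n₂)] = √[0.74859·0.25141·(1/151+1/203)] ≈ 0.046621.
z = -0.38153/0.046621 = -8.184.

z = -8.184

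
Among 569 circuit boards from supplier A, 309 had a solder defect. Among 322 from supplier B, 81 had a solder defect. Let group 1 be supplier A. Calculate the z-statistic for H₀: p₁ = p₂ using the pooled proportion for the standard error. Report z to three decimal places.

z = 8.426

Sample proportions: p̂₁ = 309/569 = 0.54306 and p̂₂ = 81/322 = 0.25155.
Pooling: p̂ = 390/891 = 0.43771.
Pooled SE = √[0.2461200·0.00486306] ≈ 0.034596.
z = 0.29151/0.034596 = 8.426.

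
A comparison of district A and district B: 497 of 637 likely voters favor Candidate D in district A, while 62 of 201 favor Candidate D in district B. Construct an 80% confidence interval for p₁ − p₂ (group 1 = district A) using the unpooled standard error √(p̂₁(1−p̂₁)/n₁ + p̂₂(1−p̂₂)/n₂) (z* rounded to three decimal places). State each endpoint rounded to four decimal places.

p̂₁ = 0.78022, p̂₂ = 0.30846, so the observed difference is 0.47176.
Unpooled SE = √(p̂₁(1−p̂₁)/n₁ + p̂₂(1−p̂₂)/n₂) = √(0.000269194 + 0.001061252) = 0.036475.
The 80% critical value is z* = 1.282. Margin = 1.282·0.036475 = 0.04676.
So the interval runs from 0.4250 to 0.5185.

(0.4250, 0.5185)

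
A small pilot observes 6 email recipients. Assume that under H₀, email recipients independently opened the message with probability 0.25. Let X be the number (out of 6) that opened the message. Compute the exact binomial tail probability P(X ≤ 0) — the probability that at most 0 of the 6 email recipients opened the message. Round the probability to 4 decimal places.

P = 0.1780

X ~ Binomial(n=6, p=0.25).
P(X ≤ 0) = C(6,0)·0.25^0·0.75^6.
= 0.177979 = 0.1780.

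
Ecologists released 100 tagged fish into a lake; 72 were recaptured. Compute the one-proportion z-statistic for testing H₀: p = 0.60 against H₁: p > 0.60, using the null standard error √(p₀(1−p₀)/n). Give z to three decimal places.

With x = 72 successes in n = 100, p̂ = 0.72000.
Null standard error: √(0.60·0.40/100) = √0.002400000 = 0.048990.
z = (0.72000 − 0.60)/0.048990 = 0.12000/0.048990 = 2.449.

z = 2.449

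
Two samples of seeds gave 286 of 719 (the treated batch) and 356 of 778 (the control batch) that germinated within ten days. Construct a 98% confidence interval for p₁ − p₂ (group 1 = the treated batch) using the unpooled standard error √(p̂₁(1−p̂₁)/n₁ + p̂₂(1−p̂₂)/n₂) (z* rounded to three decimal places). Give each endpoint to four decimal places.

(-0.1192, -0.0004)

p̂₁ = 0.39777, p̂₂ = 0.45758, so the observed difference is -0.05981.
Unpooled SE = √(p̂₁(1−p̂₁)/n₁ + p̂₂(1−p̂₂)/n₂) = √(0.000333171 + 0.000319024) = 0.025538.
z* = 2.326 at the 98% level. Margin = 2.326·0.025538 = 0.05940.
Interval: -0.05981 ± 0.05940 → (-0.1192, -0.0004).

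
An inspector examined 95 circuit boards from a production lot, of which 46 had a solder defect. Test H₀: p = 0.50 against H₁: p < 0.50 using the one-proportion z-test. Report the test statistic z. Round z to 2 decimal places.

z = -0.31

The sample proportion is 46/95 = 0.48421.
SE₀ = √(0.50·0.50/95) = 0.051299.
Test statistic: z = -0.01579/0.051299 = -0.31.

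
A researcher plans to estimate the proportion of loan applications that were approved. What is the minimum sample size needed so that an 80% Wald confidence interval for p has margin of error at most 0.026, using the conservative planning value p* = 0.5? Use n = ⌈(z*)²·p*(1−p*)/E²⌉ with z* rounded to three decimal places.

z* = 1.282 at the 80% level.
p*(1−p*) = 0.50·0.50 = 0.2500.
(z*)²·p*(1−p*)/E² = 1.643524·0.2500/0.000676 = 607.812.
Rounding up, n = 608.

n = 608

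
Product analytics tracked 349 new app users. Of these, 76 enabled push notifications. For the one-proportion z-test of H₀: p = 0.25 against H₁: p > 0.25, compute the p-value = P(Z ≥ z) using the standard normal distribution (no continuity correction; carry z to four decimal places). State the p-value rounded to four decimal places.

With x = 76 successes in n = 349, p̂ = 0.21777.
Null standard error: √(0.25·0.75/349) = √0.000537249 = 0.023179.
z = (p̂ − p₀)/SE = (76/349 − 0.25)/0.023179 ≈ -1.3907.
From the standard normal, P(Z ≥ z) = 0.9178.

p-value = 0.9178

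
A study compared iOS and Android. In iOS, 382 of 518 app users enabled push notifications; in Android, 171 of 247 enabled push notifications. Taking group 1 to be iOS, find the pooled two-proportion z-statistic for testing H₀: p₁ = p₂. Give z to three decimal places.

z = 1.304

p̂₁ = 382/518 = 0.73745, p̂₂ = 171/247 = 0.69231.
Pooling: p̂ = 553/765 = 0.72288.
Pooled SE = √[0.2003264·0.00597908] ≈ 0.034609.
z = (p̂₁ − p̂₂)/SE = (0.73745 − 0.69231)/0.034609 = 0.04514/0.034609 = 1.304.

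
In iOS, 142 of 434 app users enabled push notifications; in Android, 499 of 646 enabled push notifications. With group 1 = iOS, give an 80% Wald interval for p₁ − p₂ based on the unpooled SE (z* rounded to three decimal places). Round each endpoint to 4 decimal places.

(-0.4810, -0.4095)

p̂₁ = 0.32719, p̂₂ = 0.77245, so the observed difference is -0.44526.
SE = √(0.000507227 + 0.000272095) = √0.000779322 = 0.027916.
For 80% confidence, z* = 1.282. Margin = 1.282·0.027916 = 0.03579.
So the interval runs from -0.4810 to -0.4095.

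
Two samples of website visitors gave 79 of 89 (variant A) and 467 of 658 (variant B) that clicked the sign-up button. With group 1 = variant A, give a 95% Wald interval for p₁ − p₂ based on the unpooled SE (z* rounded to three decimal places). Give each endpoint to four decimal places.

(0.1037, 0.2521)

p̂₁ = 0.88764, p̂₂ = 0.70973, so the observed difference is 0.17791.
SE = √(0.001120617 + 0.000313092) = √0.001433709 = 0.037864.
The 95% critical value is z* = 1.960. Margin = 1.960·0.037864 = 0.07421.
CI: 0.17791 ± 0.07421 = (0.1037, 0.2521).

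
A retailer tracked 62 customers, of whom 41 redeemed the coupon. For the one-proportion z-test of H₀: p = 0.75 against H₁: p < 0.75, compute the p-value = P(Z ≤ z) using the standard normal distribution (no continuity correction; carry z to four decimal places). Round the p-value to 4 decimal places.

The sample proportion is 41/62 = 0.66129.
Under H₀, SE = √(p₀(1−p₀)/n) = √(0.75·0.25/62) = √0.003024194 = 0.054993.
z = (p̂ − p₀)/SE = (41/62 − 0.75)/0.054993 ≈ -1.6131.
p-value = P(Z ≤ z) with z = -1.6131 → 0.0534.

p-value = 0.0534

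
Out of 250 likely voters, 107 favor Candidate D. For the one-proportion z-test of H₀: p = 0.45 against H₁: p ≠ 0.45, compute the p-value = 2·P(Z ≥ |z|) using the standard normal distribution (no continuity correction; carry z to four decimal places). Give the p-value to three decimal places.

p-value = 0.484

p̂ = 107/250 = 0.42800.
SE₀ = √(0.45·0.55/250) = 0.031464.
Test statistic (full precision, shown to 4 dp): z = (107/250 − 0.45)/SE₀ ≈ -0.6992.
p-value = 2·P(Z ≥ |z|) with z = -0.6992 → 0.484.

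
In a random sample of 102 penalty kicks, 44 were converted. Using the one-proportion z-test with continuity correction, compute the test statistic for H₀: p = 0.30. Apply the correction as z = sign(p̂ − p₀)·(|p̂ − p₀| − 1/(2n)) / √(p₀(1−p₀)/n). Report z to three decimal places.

z = 2.787

p̂ = 44/102 = 0.43137. p̂ − p₀ = 0.131373.
Continuity correction 1/(2n) = 1/204 = 0.004902.
Corrected numerator: |0.131373| − 0.004902 = 0.126471.
Null standard error: √(0.30·0.70/102) = √0.002058824 = 0.045374.
z = +0.126471/0.045374 = 2.787.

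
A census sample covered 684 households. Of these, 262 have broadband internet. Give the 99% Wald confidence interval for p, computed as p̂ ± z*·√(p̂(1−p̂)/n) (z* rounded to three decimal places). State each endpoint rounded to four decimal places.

Sample proportion p̂ = 262/684 = 0.38304.
SE = √(p̂(1−p̂)/n) = √(0.236321/684) = 0.018588.
For 99% confidence, z* = 2.576.
Margin = 2.576·0.018588 = 0.04788.
CI: 0.38304 ± 0.04788 = (0.3352, 0.4309).

(0.3352, 0.4309)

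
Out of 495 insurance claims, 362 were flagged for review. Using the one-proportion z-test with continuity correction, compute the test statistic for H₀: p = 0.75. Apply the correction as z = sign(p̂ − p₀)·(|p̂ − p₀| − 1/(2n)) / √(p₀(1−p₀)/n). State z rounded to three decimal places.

p̂ = 362/495 = 0.73131. p̂ − p₀ = -0.018687.
1/(2n) = 0.001010.
Corrected numerator: |-0.018687| − 0.001010 = 0.017677.
Under H₀, SE = √(p₀(1−p₀)/n) = √(0.75·0.25/495) = √0.000378788 = 0.019462.
z = (−)0.017677/0.019462 = -0.908.

z = -0.908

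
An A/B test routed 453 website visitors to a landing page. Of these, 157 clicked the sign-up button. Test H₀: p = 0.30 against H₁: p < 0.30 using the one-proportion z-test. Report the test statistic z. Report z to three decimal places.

z = 2.163

The sample proportion is 157/453 = 0.34658.
SE₀ = √(0.30·0.70/453) = 0.021531.
z = (0.34658 − 0.30)/0.021531 = 0.04658/0.021531 = 2.163.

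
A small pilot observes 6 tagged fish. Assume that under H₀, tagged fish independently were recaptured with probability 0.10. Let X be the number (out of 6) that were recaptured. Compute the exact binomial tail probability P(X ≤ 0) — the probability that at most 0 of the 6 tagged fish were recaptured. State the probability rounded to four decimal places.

X ~ Binomial(n=6, p=0.10).
P(X ≤ 0) = C(6,0)·0.10^0·0.90^6.
= 0.531441 = 0.5314.

P = 0.5314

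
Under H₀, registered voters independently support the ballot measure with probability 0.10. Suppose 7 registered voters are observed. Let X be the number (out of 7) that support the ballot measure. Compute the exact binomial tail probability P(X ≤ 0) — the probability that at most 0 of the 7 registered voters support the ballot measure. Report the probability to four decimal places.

P = 0.4783

X is binomial with n = 7 and p = 0.10.
P(X ≤ 0) = C(7,0)·0.10^0·0.90^7.
= 0.478297 = 0.4783.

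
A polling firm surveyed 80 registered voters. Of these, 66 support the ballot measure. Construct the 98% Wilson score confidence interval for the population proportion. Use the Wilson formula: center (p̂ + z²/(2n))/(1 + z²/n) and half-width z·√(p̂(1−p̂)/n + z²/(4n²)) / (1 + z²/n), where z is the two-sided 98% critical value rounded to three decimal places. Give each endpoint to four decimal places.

(0.7066, 0.9022)

Here p̂ = 66/80 = 0.82500 and z = 2.326 (z² = 5.410276).
Denominator 1 + z²/n = 1 + 5.410276/80 = 1.067628.
Center = (0.82500 + 0.033814)/1.067628 = 0.80441.
Radicand: p̂(1−p̂)/n + z²/(4n²) = 0.001804688 + 0.000211339 = 0.002016027.
Half-width = z·√(radicand)/denom = 2.326·0.044900/1.067628 = 0.09782.
CI: 0.80441 ± 0.09782 = (0.7066, 0.9022).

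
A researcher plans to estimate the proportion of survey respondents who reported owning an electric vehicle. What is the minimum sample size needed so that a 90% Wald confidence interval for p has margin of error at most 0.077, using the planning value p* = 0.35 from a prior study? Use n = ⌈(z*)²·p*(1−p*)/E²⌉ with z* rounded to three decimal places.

n = 104

The 90% critical value is z* = 1.645.
p*(1−p*) = 0.35·0.65 = 0.2275.
(z*)²·p*(1−p*)/E² = 2.706025·0.2275/0.005929 = 103.832.
⌈103.832⌉ = 104.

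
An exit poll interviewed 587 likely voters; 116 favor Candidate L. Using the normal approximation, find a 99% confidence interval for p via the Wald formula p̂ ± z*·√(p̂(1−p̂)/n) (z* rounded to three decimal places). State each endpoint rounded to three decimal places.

(0.155, 0.240)

The sample proportion is 116/587 = 0.19761.
SE(p̂) = √(0.19761·0.80239/587) = 0.016435.
The 99% critical value is z* = 2.576.
Margin of error: 2.576 × 0.016435 = 0.04234.
Interval: 0.19761 ± 0.04234 → (0.155, 0.240).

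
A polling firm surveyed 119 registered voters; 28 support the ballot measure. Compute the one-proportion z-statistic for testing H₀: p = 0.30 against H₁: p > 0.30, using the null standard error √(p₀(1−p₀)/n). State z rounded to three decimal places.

p̂ = 28/119 = 0.23529.
Null standard error: √(0.30·0.70/119) = √0.001764706 = 0.042008.
z = (p̂ − p₀)/SE = (0.23529 − 0.30)/0.042008 = -1.540.

z = -1.540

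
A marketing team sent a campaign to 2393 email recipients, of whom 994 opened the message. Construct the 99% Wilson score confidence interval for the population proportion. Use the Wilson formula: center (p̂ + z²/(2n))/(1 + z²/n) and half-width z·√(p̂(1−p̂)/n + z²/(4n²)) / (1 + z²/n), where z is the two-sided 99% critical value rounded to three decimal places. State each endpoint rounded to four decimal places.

p̂ = 994/2393 = 0.41538; z = 2.576, so z² = 6.635776.
1 + z²/n = 1.002773.
Adjusted center: (0.41538 + z²/(2n))/1.002773 = 0.41561.
Radicand: p̂(1−p̂)/n + z²/(4n²) = 0.000101479 + 0.000000290 = 0.000101769.
Half-width = 2.576·√0.000101769/1.002773 = 0.02591.
Interval: 0.41561 ± 0.02591 → (0.3897, 0.4415).

(0.3897, 0.4415)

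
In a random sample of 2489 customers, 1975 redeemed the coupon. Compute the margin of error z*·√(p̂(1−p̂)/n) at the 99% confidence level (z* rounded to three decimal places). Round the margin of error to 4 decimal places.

p̂ = 1975/2489 = 0.79349.
SE = √(p̂(1−p̂)/n) = √(0.163863/2489) = 0.008114.
z* = 2.576 at the 99% level.
ME = 2.576·0.008114 = 0.0209.

ME = 0.0209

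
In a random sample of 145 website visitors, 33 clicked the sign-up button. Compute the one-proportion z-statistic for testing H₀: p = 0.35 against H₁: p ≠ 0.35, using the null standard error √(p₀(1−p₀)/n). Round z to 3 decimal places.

Sample proportion p̂ = 33/145 = 0.22759.
SE₀ = √(0.35·0.65/145) = 0.039610.
z = (0.22759 − 0.35)/0.039610 = -0.12241/0.039610 = -3.090.

z = -3.090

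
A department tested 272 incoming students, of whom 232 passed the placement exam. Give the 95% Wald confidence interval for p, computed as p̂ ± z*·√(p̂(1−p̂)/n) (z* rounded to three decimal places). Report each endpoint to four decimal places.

Sample proportion p̂ = 232/272 = 0.85294.
SE(p̂) = √(0.85294·0.14706/272) = 0.021474.
The 95% critical value is z* = 1.960.
Margin = 1.960·0.021474 = 0.04209.
CI: 0.85294 ± 0.04209 = (0.8109, 0.8950).

(0.8109, 0.8950)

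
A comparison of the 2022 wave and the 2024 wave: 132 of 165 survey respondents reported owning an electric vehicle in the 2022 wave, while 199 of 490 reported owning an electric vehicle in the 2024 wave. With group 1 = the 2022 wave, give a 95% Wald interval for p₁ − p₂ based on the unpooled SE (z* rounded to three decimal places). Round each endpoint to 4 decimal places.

p̂₁ = 0.80000, p̂₂ = 0.40612, so the observed difference is 0.39388.
SE = √(0.000969697 + 0.000492218) = √0.001461915 = 0.038235.
For 95% confidence, z* = 1.960. Margin = 1.960·0.038235 = 0.07494.
Interval: 0.39388 ± 0.07494 → (0.3189, 0.4688).

(0.3189, 0.4688)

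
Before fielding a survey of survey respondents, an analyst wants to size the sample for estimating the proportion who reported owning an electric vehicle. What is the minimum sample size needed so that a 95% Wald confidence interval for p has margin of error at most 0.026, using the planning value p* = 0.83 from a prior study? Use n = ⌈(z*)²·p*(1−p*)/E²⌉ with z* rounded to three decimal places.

n = 802

z* = 1.960 at the 95% level.
p*(1−p*) = 0.1411.
Required n before rounding: 3.841600 × 0.1411 / 0.026² = 801.849.
Rounding up, n = 802.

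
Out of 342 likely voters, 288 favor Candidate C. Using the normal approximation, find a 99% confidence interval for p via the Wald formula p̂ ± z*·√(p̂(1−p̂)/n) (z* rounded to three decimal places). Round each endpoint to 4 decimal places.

p̂ = 288/342 = 0.84211.
Standard error of p̂: √(0.132964/342) = √0.000388784 = 0.019718.
The 99% critical value is z* = 2.576.
Margin of error: 2.576 × 0.019718 = 0.05079.
CI: 0.84211 ± 0.05079 = (0.7913, 0.8929).

(0.7913, 0.8929)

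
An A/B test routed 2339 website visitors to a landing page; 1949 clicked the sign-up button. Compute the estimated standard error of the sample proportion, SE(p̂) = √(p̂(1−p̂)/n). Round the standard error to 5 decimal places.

The sample proportion is 1949/2339 = 0.83326.
p̂(1−p̂) = 0.138938.
SE = √(0.138938/2339) = 0.00771.

SE = 0.00771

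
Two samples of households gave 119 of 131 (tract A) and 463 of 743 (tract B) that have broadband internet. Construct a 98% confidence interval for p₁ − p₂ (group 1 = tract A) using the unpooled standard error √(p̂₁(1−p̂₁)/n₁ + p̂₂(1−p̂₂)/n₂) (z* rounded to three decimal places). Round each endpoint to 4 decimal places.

(0.2135, 0.3570)

p̂₁ = 0.90840, p̂₂ = 0.62315, so the observed difference is 0.28525.
SE = √(0.000635206 + 0.000316062) = √0.000951268 = 0.030843.
The 98% critical value is z* = 2.326. Margin = 2.326·0.030843 = 0.07174.
Interval: 0.28525 ± 0.07174 → (0.2135, 0.3570).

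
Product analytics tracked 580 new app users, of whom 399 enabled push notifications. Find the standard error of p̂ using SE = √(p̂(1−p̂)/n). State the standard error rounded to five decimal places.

SE = 0.01924

p̂ = 399/580 = 0.68793.
p̂(1−p̂) = 0.214682.
SE = √(0.214682/580) = 0.01924.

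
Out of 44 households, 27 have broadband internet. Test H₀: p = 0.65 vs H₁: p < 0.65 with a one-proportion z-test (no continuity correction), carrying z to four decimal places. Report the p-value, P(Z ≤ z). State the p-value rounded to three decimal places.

p-value = 0.307

Sample proportion p̂ = 27/44 = 0.61364.
Under H₀, SE = √(p₀(1−p₀)/n) = √(0.65·0.35/44) = √0.005170455 = 0.071906.
Test statistic (full precision, shown to 4 dp): z = (27/44 − 0.65)/SE₀ ≈ -0.5057.
p-value = P(Z ≤ z) with z = -0.5057 → 0.307.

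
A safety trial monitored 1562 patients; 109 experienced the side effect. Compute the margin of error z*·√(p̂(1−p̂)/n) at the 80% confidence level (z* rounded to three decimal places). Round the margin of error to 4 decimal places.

ME = 0.0083

The sample proportion is 109/1562 = 0.06978.
Standard error of p̂: √(0.064913/1562) = √0.000041557 = 0.006447.
z* = 1.282 at the 80% level.
Margin of error = z*·SE = 1.282 × 0.006447 = 0.0083.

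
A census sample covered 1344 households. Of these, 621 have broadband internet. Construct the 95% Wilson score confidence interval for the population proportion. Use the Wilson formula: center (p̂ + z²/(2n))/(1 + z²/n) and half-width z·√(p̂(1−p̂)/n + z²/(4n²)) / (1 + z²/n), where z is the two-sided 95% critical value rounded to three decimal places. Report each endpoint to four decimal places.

Here p̂ = 621/1344 = 0.46205 and z = 1.960 (z² = 3.841600).
1 + z²/n = 1.002858.
Center = (0.46205 + 0.001429)/1.002858 = 0.46216.
Radicand: p̂(1−p̂)/n + z²/(4n²) = 0.000184941 + 0.000000532 = 0.000185473.
Half-width = 1.960·√0.000185473/1.002858 = 0.02662.
Interval: 0.46216 ± 0.02662 → (0.4355, 0.4888).

(0.4355, 0.4888)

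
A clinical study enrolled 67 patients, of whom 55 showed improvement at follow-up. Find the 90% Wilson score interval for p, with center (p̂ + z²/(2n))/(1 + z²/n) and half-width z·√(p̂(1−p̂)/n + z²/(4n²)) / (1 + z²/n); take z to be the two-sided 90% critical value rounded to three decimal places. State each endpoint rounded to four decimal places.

p̂ = 55/67 = 0.82090; z = 1.645, so z² = 2.706025.
Denominator 1 + z²/n = 1 + 2.706025/67 = 1.040388.
Center = (0.82090 + 0.020194)/1.040388 = 0.80844.
Radicand: p̂(1−p̂)/n + z²/(4n²) = 0.002194419 + 0.000150703 = 0.002345122.
Half-width = 1.645·√0.002345122/1.040388 = 0.07657.
Interval: 0.80844 ± 0.07657 → (0.7319, 0.8850).

(0.7319, 0.8850)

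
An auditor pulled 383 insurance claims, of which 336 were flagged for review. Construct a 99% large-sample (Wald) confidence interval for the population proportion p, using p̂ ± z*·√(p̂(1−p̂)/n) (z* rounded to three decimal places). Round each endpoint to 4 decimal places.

(0.8341, 0.9205)

Sample proportion p̂ = 336/383 = 0.87728.
SE(p̂) = √(0.87728·0.12272/383) = 0.016766.
z* = 2.576 at the 99% level.
Margin = 2.576·0.016766 = 0.04319.
Interval: 0.87728 ± 0.04319 → (0.8341, 0.9205).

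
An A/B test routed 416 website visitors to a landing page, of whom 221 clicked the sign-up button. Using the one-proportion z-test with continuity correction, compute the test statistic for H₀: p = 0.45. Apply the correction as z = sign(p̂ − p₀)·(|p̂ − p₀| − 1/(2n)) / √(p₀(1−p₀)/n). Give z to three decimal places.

z = 3.282

p̂ = 221/416 = 0.53125. p̂ − p₀ = 0.081250.
Continuity correction 1/(2n) = 1/832 = 0.001202.
Corrected numerator: |0.081250| − 0.001202 = 0.080048.
SE₀ = √(0.45·0.55/416) = 0.024392.
z = +0.080048/0.024392 = 3.282.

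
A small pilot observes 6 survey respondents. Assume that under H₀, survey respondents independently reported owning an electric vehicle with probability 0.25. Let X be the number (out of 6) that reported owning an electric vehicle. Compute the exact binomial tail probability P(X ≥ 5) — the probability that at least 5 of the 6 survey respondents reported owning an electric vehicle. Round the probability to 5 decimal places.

P = 0.00464

X ~ Binomial(n=6, p=0.25).
P(X ≥ 5) = C(6,5)·0.25^5·0.75^1 + C(6,6)·0.25^6·0.75^0.
= 0.004395 + 0.000244 = 0.00464.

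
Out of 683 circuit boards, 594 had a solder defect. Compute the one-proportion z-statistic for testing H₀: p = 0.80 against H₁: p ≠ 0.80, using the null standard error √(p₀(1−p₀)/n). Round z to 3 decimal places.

With x = 594 successes in n = 683, p̂ = 0.86969.
SE₀ = √(0.80·0.20/683) = 0.015306.
z = (p̂ − p₀)/SE = (0.86969 − 0.80)/0.015306 = 4.553.

z = 4.553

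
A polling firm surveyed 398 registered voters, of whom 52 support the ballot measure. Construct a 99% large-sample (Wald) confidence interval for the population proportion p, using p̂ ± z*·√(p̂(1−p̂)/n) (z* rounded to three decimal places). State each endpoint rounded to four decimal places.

(0.0871, 0.1742)

The sample proportion is 52/398 = 0.13065.
Standard error of p̂: √(0.113583/398) = √0.000285384 = 0.016893.
For 99% confidence, z* = 2.576.
Margin of error: 2.576 × 0.016893 = 0.04352.
CI: 0.13065 ± 0.04352 = (0.0871, 0.1742).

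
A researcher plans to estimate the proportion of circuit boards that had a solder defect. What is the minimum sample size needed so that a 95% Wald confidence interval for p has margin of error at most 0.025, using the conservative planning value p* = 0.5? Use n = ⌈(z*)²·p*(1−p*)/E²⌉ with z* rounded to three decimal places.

n = 1537

The 95% critical value is z* = 1.960.
p*(1−p*) = 0.2500.
Required n before rounding: 3.841600 × 0.2500 / 0.025² = 1536.640.
⌈1536.640⌉ = 1537.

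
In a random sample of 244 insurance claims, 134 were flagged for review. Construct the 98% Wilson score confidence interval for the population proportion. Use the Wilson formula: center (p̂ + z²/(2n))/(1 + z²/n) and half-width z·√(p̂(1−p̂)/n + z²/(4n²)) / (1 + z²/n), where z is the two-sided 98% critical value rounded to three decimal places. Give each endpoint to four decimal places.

p̂ = 134/244 = 0.54918; z = 2.326, so z² = 5.410276.
Denominator 1 + z²/n = 1 + 5.410276/244 = 1.022173.
Center = (0.54918 + 0.011087)/1.022173 = 0.54811.
Radicand: p̂(1−p̂)/n + z²/(4n²) = 0.001014677 + 0.000022719 = 0.001037396.
Half-width = 2.326·√0.001037396/1.022173 = 0.07329.
CI: 0.54811 ± 0.07329 = (0.4748, 0.6214).

(0.4748, 0.6214)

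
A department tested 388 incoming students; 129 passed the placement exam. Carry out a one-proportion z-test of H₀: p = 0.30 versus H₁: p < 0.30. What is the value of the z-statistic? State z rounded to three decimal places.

z = 1.396

The sample proportion is 129/388 = 0.33247.
SE₀ = √(0.30·0.70/388) = 0.023265.
z = (p̂ − p₀)/SE = (0.33247 − 0.30)/0.023265 = 1.396.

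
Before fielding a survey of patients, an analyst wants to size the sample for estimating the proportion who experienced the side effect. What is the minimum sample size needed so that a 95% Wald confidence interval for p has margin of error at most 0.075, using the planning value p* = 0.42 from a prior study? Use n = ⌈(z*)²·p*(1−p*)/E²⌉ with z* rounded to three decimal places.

For 95% confidence, z* = 1.960.
p*(1−p*) = 0.42·0.58 = 0.2436.
(z*)²·p*(1−p*)/E² = 3.841600·0.2436/0.005625 = 166.367.
Rounding up, n = 167.

n = 167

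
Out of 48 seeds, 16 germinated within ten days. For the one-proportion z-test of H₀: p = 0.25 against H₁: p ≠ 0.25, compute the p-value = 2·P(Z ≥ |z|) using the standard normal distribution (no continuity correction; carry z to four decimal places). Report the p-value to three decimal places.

p-value = 0.182

The sample proportion is 16/48 = 0.33333.
Under H₀, SE = √(p₀(1−p₀)/n) = √(0.25·0.75/48) = √0.003906250 = 0.062500.
z = (p̂ − p₀)/SE = (16/48 − 0.25)/0.062500 ≈ 1.3333.
p-value = 2·P(Z ≥ |z|) with z = 1.3333 → 0.182.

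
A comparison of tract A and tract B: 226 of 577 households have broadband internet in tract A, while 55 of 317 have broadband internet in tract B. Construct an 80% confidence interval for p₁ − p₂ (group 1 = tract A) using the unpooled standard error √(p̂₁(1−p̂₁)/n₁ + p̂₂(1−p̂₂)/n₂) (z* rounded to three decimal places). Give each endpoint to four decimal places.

(0.1805, 0.2559)

p̂₁ = 226/577 = 0.39168, p̂₂ = 55/317 = 0.17350; p̂₁ − p̂₂ = 0.21818.
SE = √(0.000412941 + 0.000452362) = √0.000865303 = 0.029416.
The 80% critical value is z* = 1.282. Margin = 1.282·0.029416 = 0.03771.
So the interval runs from 0.1805 to 0.2559.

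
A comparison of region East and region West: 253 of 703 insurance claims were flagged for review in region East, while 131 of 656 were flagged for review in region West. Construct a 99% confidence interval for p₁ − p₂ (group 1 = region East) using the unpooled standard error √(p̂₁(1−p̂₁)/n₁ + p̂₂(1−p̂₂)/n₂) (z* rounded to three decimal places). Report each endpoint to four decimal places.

(0.0986, 0.2218)

p̂₁ = 253/703 = 0.35989, p̂₂ = 131/656 = 0.19970; p̂₁ − p̂₂ = 0.16019.
Unpooled SE = √(p̂₁(1−p̂₁)/n₁ + p̂₂(1−p̂₂)/n₂) = √(0.000327693 + 0.000243623) = 0.023902.
The 99% critical value is z* = 2.576. Margin of error = 0.06157.
CI: 0.16019 ± 0.06157 = (0.0986, 0.2218).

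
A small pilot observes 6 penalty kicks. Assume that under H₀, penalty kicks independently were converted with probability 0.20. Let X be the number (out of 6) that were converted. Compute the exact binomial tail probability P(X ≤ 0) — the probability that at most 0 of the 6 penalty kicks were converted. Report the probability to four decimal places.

X is binomial with n = 6 and p = 0.20.
P(X ≤ 0) = C(6,0)·0.20^0·0.80^6.
= 0.262144 = 0.2621.

P = 0.2621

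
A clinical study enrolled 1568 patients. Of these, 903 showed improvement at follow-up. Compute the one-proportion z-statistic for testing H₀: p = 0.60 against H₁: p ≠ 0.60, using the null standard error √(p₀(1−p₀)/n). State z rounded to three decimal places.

z = -1.949

Sample proportion p̂ = 903/1568 = 0.57589.
Null standard error: √(0.60·0.40/1568) = √0.000153061 = 0.012372.
Test statistic: z = -0.02411/0.012372 = -1.949.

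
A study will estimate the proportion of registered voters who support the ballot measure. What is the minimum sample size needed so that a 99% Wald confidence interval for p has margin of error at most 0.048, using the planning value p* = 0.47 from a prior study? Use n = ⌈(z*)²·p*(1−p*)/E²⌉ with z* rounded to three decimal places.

n = 718

z* = 2.576 at the 99% level.
p*(1−p*) = 0.2491.
Required n before rounding: 6.635776 × 0.2491 / 0.048² = 717.436.
⌈717.436⌉ = 718.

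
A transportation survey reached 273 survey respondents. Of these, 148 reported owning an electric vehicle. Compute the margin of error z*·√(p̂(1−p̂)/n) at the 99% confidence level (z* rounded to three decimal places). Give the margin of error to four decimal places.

Sample proportion p̂ = 148/273 = 0.54212.
SE = √(p̂(1−p̂)/n) = √(0.248226/273) = 0.030154.
For 99% confidence, z* = 2.576.
ME = 2.576·0.030154 = 0.0777.

ME = 0.0777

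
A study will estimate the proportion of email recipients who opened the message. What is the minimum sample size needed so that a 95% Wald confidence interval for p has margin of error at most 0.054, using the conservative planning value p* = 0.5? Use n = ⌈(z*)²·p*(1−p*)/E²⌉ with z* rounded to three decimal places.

The 95% critical value is z* = 1.960.
p*(1−p*) = 0.50·0.50 = 0.2500.
(z*)²·p*(1−p*)/E² = 3.841600·0.2500/0.002916 = 329.355.
⌈329.355⌉ = 330.

n = 330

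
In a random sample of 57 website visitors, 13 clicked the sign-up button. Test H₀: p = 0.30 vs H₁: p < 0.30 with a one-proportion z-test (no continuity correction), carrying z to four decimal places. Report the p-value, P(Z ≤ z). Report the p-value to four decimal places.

p-value = 0.1180

With x = 13 successes in n = 57, p̂ = 0.22807.
Null standard error: √(0.30·0.70/57) = √0.003684211 = 0.060698.
z = (p̂ − p₀)/SE = (13/57 − 0.30)/0.060698 ≈ -1.1851.
From the standard normal, P(Z ≤ z) = 0.1180.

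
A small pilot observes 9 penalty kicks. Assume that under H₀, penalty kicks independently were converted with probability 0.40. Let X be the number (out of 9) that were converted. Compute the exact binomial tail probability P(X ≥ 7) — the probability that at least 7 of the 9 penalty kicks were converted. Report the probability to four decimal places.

X is binomial with n = 9 and p = 0.40.
P(X ≥ 7) = C(9,7)·0.40^7·0.60^2 + C(9,8)·0.40^8·0.60^1 + C(9,9)·0.40^9·0.60^0.
= 0.021234 + 0.003539 + 0.000262 = 0.0250.

P = 0.0250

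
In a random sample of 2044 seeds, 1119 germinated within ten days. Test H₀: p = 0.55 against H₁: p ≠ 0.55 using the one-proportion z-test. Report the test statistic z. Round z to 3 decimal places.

The sample proportion is 1119/2044 = 0.54746.
Under H₀, SE = √(p₀(1−p₀)/n) = √(0.55·0.45/2044) = √0.000121086 = 0.011004.
z = (p̂ − p₀)/SE = (0.54746 − 0.55)/0.011004 = -0.231.

z = -0.231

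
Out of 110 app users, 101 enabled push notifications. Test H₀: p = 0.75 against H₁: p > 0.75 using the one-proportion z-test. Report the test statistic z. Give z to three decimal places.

p̂ = 101/110 = 0.91818.
SE₀ = √(0.75·0.25/110) = 0.041286.
z = (0.91818 − 0.75)/0.041286 = 0.16818/0.041286 = 4.074.

z = 4.074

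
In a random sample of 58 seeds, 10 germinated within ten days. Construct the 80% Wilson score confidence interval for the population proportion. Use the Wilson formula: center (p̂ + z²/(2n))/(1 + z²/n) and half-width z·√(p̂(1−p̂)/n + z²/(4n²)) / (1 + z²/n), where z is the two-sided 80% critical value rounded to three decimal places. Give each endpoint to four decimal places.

(0.1181, 0.2448)

Here p̂ = 10/58 = 0.17241 and z = 1.282 (z² = 1.643524).
Denominator 1 + z²/n = 1 + 1.643524/58 = 1.028337.
Center = (0.17241 + 0.014168)/1.028337 = 0.18144.
Radicand: p̂(1−p̂)/n + z²/(4n²) = 0.002460125 + 0.000122141 = 0.002582266.
Half-width = 1.282·√0.002582266/1.028337 = 0.06335.
Interval: 0.18144 ± 0.06335 → (0.1181, 0.2448).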